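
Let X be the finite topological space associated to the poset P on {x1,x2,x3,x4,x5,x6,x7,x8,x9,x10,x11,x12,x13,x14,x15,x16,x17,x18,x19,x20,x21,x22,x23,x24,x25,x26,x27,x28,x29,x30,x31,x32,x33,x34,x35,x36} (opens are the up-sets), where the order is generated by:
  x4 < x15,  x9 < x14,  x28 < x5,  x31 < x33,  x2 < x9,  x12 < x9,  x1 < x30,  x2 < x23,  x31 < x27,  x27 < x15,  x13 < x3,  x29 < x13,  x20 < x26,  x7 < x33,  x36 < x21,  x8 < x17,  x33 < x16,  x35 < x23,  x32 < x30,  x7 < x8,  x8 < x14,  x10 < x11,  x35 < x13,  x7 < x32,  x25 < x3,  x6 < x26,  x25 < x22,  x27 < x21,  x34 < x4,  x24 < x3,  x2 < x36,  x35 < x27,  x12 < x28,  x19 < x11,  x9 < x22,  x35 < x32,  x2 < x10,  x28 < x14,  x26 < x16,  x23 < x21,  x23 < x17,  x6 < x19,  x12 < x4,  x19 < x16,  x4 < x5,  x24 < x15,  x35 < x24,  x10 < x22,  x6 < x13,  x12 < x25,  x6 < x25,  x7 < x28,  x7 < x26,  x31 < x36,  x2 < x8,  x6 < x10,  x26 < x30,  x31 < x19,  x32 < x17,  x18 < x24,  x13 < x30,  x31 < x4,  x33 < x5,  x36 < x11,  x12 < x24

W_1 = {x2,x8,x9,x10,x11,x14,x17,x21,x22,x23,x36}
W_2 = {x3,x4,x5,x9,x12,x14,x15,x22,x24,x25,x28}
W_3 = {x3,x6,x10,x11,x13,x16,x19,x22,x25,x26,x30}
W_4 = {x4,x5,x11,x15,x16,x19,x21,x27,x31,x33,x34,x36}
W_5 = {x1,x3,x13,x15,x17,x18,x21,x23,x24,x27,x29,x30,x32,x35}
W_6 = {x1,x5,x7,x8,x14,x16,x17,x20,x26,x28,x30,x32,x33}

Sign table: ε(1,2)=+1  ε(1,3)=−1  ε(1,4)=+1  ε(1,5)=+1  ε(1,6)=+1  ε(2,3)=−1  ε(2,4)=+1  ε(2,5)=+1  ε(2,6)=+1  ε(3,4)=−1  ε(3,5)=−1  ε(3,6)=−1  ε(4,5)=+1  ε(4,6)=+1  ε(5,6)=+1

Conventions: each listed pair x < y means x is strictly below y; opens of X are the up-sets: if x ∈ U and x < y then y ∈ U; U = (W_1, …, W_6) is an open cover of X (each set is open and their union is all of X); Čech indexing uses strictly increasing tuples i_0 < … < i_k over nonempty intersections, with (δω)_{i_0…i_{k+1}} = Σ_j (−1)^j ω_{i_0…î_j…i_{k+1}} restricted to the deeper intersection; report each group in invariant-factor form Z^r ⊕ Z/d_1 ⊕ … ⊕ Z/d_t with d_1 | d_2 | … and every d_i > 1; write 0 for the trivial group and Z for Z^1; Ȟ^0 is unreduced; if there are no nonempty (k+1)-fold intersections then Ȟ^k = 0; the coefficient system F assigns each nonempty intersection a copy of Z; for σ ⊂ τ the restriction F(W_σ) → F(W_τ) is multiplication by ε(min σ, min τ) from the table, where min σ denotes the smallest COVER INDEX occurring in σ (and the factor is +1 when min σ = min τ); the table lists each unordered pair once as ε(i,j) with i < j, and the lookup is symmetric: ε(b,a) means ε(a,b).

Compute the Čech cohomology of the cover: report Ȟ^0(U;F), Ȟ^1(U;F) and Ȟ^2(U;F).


nerve of the cover:
  W12={x9,x14,x22} W13={x10,x11,x22} W14={x11,x21,x36} W15={x17,x21,x23} W16={x8,x14,x17} W23={x3,x22,x25} W24={x4,x5,x15} W25={x3,x15,x24} W26={x5,x14,x28} W34={x11,x16,x19} W35={x3,x13,x30} W36={x16,x26,x30} W45={x15,x21,x27} W46={x5,x16,x33} W56={x1,x17,x30,x32}
  W123={x22} W126={x14} W134={x11} W145={x21} W156={x17} W235={x3} W245={x15} W246={x5} W346={x16} W356={x30}
C dims 6,15,10; δ0: rk 5, SNF 1^5; δ1: rk 10, SNF 1^9·2
Ȟ^0 = (6 − 5) − 0 = 1, so Ȟ^0 ≅ Z
Ȟ^1 = (15 − 10) − 5 = 0, so Ȟ^1 ≅ 0
Ȟ^2 = (10 − 0) − 10 = 0 plus torsion [2], so Ȟ^2 ≅ Z/2

Ȟ^0 ≅ Z, Ȟ^1 ≅ 0, Ȟ^2 ≅ Z/2


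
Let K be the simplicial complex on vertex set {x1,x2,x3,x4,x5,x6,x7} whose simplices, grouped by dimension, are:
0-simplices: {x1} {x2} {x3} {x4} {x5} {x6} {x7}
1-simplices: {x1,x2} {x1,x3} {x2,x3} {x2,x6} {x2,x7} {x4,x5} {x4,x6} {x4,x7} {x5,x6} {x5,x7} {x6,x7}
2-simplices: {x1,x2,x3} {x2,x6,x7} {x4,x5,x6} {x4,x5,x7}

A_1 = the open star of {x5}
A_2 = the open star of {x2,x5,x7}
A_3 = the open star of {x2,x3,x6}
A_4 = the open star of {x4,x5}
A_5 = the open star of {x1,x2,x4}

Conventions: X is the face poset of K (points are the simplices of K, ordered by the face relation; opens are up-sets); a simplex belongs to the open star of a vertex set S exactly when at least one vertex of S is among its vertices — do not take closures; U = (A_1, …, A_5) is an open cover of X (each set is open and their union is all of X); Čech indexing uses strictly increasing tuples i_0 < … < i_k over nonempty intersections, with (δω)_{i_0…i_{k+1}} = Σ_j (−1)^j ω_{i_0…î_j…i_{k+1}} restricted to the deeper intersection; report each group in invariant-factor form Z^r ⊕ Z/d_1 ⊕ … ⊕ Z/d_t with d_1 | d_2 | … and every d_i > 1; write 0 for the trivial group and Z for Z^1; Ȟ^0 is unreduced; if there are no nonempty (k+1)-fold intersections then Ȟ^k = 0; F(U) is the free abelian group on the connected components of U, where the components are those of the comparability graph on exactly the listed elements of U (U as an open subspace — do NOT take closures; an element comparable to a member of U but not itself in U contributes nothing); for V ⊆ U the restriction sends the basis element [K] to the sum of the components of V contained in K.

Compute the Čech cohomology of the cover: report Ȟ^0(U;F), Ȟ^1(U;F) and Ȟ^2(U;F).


nonempty intersections:
  A1={{x5},{x4,x5},{x5,x6},{x5,x7},{x4,x5,x6},{x4,x5,x7}} A2={{x2},{x5},{x7},{x1,x2},{x2,x3},{x2,x6},{x2,x7},{x4,x5},{x4,x7},{x5,x6},{x5,x7},{x6,x7},{x1,x2,x3},{x2,x6,x7},{x4,x5,x6},{x4,x5,x7}} A3={{x2},{x3},{x6},{x1,x2},{x1,x3},{x2,x3},{x2,x6},{x2,x7},{x4,x6},{x5,x6},{x6,x7},{x1,x2,x3},{x2,x6,x7},{x4,x5,x6}} A4={{x4},{x5},{x4,x5},{x4,x6},{x4,x7},{x5,x6},{x5,x7},{x4,x5,x6},{x4,x5,x7}} A5={{x1},{x2},{x4},{x1,x2},{x1,x3},{x2,x3},{x2,x6},{x2,x7},{x4,x5},{x4,x6},{x4,x7},{x1,x2,x3},{x2,x6,x7},{x4,x5,x6},{x4,x5,x7}}
  A12={{x5},{x4,x5},{x5,x6},{x5,x7},{x4,x5,x6},{x4,x5,x7}} A13={{x5,x6},{x4,x5,x6}} A14={{x5},{x4,x5},{x5,x6},{x5,x7},{x4,x5,x6},{x4,x5,x7}} A15={{x4,x5},{x4,x5,x6},{x4,x5,x7}} A23={{x2},{x1,x2},{x2,x3},{x2,x6},{x2,x7},{x5,x6},{x6,x7},{x1,x2,x3},{x2,x6,x7},{x4,x5,x6}} A24={{x5},{x4,x5},{x4,x7},{x5,x6},{x5,x7},{x4,x5,x6},{x4,x5,x7}} A25={{x2},{x1,x2},{x2,x3},{x2,x6},{x2,x7},{x4,x5},{x4,x7},{x1,x2,x3},{x2,x6,x7},{x4,x5,x6},{x4,x5,x7}} A34={{x4,x6},{x5,x6},{x4,x5,x6}} A35={{x2},{x1,x2},{x1,x3},{x2,x3},{x2,x6},{x2,x7},{x4,x6},{x1,x2,x3},{x2,x6,x7},{x4,x5,x6}} A45={{x4},{x4,x5},{x4,x6},{x4,x7},{x4,x5,x6},{x4,x5,x7}}
  A123={{x5,x6},{x4,x5,x6}} A124={{x5},{x4,x5},{x5,x6},{x5,x7},{x4,x5,x6},{x4,x5,x7}} A125={{x4,x5},{x4,x5,x6},{x4,x5,x7}} A134={{x5,x6},{x4,x5,x6}} A135={{x4,x5,x6}} A145={{x4,x5},{x4,x5,x6},{x4,x5,x7}} A234={{x5,x6},{x4,x5,x6}} A235={{x2},{x1,x2},{x2,x3},{x2,x6},{x2,x7},{x1,x2,x3},{x2,x6,x7},{x4,x5,x6}} A245={{x4,x5},{x4,x7},{x4,x5,x6},{x4,x5,x7}} A345={{x4,x6},{x4,x5,x6}}
  A1234={{x5,x6},{x4,x5,x6}} A1235={{x4,x5,x6}} A1245={{x4,x5},{x4,x5,x6},{x4,x5,x7}} A1345={{x4,x5,x6}} A2345={{x4,x5,x6}}
  A12345={{x4,x5,x6}}
components per intersection:
  A1: {{x5},{x4,x5},{x5,x6},{x5,x7},{x4,x5,x6},{x4,x5,x7}}
  A2: {{x2},{x5},{x7},{x1,x2},{x2,x3},{x2,x6},{x2,x7},{x4,x5},{x4,x7},{x5,x6},{x5,x7},{x6,x7},{x1,x2,x3},{x2,x6,x7},{x4,x5,x6},{x4,x5,x7}}
  A3: {{x2},{x3},{x6},{x1,x2},{x1,x3},{x2,x3},{x2,x6},{x2,x7},{x4,x6},{x5,x6},{x6,x7},{x1,x2,x3},{x2,x6,x7},{x4,x5,x6}}
  A4: {{x4},{x5},{x4,x5},{x4,x6},{x4,x7},{x5,x6},{x5,x7},{x4,x5,x6},{x4,x5,x7}}
  A5: {{x1},{x2},{x1,x2},{x1,x3},{x2,x3},{x2,x6},{x2,x7},{x1,x2,x3},{x2,x6,x7}} {{x4},{x4,x5},{x4,x6},{x4,x7},{x4,x5,x6},{x4,x5,x7}}
  A12: {{x5},{x4,x5},{x5,x6},{x5,x7},{x4,x5,x6},{x4,x5,x7}}
  A13: {{x5,x6},{x4,x5,x6}}
  A14: {{x5},{x4,x5},{x5,x6},{x5,x7},{x4,x5,x6},{x4,x5,x7}}
  A15: {{x4,x5},{x4,x5,x6},{x4,x5,x7}}
  A23: {{x2},{x1,x2},{x2,x3},{x2,x6},{x2,x7},{x6,x7},{x1,x2,x3},{x2,x6,x7}} {{x5,x6},{x4,x5,x6}}
  A24: {{x5},{x4,x5},{x4,x7},{x5,x6},{x5,x7},{x4,x5,x6},{x4,x5,x7}}
  A25: {{x2},{x1,x2},{x2,x3},{x2,x6},{x2,x7},{x1,x2,x3},{x2,x6,x7}} {{x4,x5},{x4,x7},{x4,x5,x6},{x4,x5,x7}}
  A34: {{x4,x6},{x5,x6},{x4,x5,x6}}
  A35: {{x2},{x1,x2},{x1,x3},{x2,x3},{x2,x6},{x2,x7},{x1,x2,x3},{x2,x6,x7}} {{x4,x6},{x4,x5,x6}}
  A45: {{x4},{x4,x5},{x4,x6},{x4,x7},{x4,x5,x6},{x4,x5,x7}}
  A123: {{x5,x6},{x4,x5,x6}}
  A124: {{x5},{x4,x5},{x5,x6},{x5,x7},{x4,x5,x6},{x4,x5,x7}}
  A125: {{x4,x5},{x4,x5,x6},{x4,x5,x7}}
  A134: {{x5,x6},{x4,x5,x6}}
  A135: {{x4,x5,x6}}
  A145: {{x4,x5},{x4,x5,x6},{x4,x5,x7}}
  A234: {{x5,x6},{x4,x5,x6}}
  A235: {{x2},{x1,x2},{x2,x3},{x2,x6},{x2,x7},{x1,x2,x3},{x2,x6,x7}} {{x4,x5,x6}}
  A245: {{x4,x5},{x4,x7},{x4,x5,x6},{x4,x5,x7}}
  A345: {{x4,x6},{x4,x5,x6}}
  A1234: {{x5,x6},{x4,x5,x6}}
  A1235: {{x4,x5,x6}}
  A1245: {{x4,x5},{x4,x5,x6},{x4,x5,x7}}
  A1345: {{x4,x5,x6}}
  A2345: {{x4,x5,x6}}
  A12345: {{x4,x5,x6}}
C dims 6,13,11,5; δ0: rk 5, SNF 1^5; δ1: rk 7, SNF 1^7; δ2: rk 4, SNF 1^4
Ȟ^0: (6−5)−0=1 ⇒ Z
Ȟ^1: (13−7)−5=1 ⇒ Z
Ȟ^2: (11−4)−7=0 ⇒ 0

Ȟ^0 ≅ Z, Ȟ^1 ≅ Z, Ȟ^2 ≅ 0


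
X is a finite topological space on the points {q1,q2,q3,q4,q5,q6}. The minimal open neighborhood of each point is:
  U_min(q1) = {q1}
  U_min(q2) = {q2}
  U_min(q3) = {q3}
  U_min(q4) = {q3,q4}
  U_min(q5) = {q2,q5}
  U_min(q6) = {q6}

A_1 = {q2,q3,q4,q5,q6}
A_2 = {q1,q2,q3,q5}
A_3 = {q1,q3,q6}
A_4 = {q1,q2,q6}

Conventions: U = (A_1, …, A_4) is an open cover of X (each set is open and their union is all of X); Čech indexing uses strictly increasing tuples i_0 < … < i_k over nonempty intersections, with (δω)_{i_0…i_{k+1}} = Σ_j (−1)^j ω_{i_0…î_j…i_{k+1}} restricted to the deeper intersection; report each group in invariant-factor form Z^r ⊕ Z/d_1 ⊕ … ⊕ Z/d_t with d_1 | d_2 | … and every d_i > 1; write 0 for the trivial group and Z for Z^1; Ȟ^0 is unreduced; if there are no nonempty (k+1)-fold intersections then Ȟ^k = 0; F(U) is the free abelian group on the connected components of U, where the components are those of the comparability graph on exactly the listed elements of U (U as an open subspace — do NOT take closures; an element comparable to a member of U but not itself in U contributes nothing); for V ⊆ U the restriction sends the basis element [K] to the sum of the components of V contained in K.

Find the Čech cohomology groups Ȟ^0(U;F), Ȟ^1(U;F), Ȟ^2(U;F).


Ȟ^0 ≅ Z^4, Ȟ^1 ≅ 0 and Ȟ^2 ≅ 0

nerve of the cover:
  A12={q2,q3,q5} A13={q3,q6} A14={q2,q6} A23={q1,q3} A24={q1,q2} A34={q1,q6}
  A123={q3} A124={q2} A134={q6} A234={q1}
components per intersection:
  A1: {q2,q5} {q3,q4} {q6}
  A2: {q1} {q2,q5} {q3}
  A3: {q1} {q3} {q6}
  A4: {q1} {q2} {q6}
  A12: {q2,q5} {q3}
  A13: {q3} {q6}
  A14: {q2} {q6}
  A23: {q1} {q3}
  A24: {q1} {q2}
  A34: {q1} {q6}
  A123: {q3}
  A124: {q2}
  A134: {q6}
  A234: {q1}
C dims 12,12,4; δ0: rk 8, SNF 1^8; δ1: rk 4, SNF 1^4
Ȟ^0 = (12 − 8) − 0 = 4, so Ȟ^0 ≅ Z^4
Ȟ^1 = (12 − 4) − 8 = 0, so Ȟ^1 ≅ 0
Ȟ^2 = (4 − 0) − 4 = 0, so Ȟ^2 ≅ 0


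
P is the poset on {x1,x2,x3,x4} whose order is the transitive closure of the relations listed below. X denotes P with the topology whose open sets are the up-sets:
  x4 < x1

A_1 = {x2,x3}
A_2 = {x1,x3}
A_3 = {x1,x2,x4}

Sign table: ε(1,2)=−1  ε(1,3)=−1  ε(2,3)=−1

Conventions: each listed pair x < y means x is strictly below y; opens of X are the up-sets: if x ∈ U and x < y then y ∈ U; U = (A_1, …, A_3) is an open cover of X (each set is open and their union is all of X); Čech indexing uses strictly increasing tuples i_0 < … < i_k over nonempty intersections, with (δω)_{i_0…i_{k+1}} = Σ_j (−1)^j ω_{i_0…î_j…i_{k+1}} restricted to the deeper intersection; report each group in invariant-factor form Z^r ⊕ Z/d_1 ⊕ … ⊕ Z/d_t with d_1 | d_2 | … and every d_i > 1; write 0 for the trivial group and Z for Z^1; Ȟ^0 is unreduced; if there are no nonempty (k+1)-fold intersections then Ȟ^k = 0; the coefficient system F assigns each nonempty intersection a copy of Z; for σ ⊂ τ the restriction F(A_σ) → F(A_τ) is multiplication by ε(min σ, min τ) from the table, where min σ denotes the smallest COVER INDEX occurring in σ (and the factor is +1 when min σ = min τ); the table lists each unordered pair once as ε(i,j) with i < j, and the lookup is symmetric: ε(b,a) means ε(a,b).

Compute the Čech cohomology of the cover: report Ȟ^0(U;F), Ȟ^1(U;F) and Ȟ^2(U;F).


nonempty intersections:
  A12={x3} A13={x2} A23={x1}
C dims 3,3; δ0: rk 3, SNF 1^2·2
Ȟ^0: (3−3)−0=0 ⇒ 0
Ȟ^1: (3−0)−3=0 plus torsion [2] ⇒ Z/2
Ȟ^2: (0−0)−0=0 ⇒ 0

Ȟ^0 ≅ 0, Ȟ^1 ≅ Z/2 and Ȟ^2 ≅ 0


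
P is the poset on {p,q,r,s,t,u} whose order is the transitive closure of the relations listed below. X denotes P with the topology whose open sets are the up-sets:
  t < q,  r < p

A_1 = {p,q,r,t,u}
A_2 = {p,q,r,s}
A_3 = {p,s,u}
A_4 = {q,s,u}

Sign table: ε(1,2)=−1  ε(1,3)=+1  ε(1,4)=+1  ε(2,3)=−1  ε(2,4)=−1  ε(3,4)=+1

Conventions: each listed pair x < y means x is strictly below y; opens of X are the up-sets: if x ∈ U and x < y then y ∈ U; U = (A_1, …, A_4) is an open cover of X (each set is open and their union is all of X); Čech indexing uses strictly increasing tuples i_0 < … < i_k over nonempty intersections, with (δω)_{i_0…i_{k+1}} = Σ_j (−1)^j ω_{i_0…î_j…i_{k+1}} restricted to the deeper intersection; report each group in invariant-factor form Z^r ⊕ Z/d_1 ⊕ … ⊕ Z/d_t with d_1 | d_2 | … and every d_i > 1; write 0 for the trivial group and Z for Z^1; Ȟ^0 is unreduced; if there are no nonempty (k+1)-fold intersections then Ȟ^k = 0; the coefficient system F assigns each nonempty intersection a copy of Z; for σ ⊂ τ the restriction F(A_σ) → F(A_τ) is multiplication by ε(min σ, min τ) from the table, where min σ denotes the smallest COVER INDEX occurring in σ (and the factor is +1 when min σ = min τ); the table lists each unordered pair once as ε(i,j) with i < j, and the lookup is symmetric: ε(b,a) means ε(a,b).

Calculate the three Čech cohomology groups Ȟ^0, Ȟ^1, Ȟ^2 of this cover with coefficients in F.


nerve simplices:
  A12={p,q,r} A13={p,u} A14={q,u} A23={p,s} A24={q,s} A34={s,u}
  A123={p} A124={q} A134={u} A234={s}
C dims 4,6,4; δ0: rk 3, SNF 1^3; δ1: rk 3, SNF 1^3
degree 0: 4−3−0 = 1 → Ȟ^0 ≅ Z
degree 1: 6−3−3 = 0 → Ȟ^1 ≅ 0
degree 2: 4−0−3 = 1 → Ȟ^2 ≅ Z

Ȟ^0 ≅ Z,  Ȟ^1 ≅ 0,  Ȟ^2 ≅ Z


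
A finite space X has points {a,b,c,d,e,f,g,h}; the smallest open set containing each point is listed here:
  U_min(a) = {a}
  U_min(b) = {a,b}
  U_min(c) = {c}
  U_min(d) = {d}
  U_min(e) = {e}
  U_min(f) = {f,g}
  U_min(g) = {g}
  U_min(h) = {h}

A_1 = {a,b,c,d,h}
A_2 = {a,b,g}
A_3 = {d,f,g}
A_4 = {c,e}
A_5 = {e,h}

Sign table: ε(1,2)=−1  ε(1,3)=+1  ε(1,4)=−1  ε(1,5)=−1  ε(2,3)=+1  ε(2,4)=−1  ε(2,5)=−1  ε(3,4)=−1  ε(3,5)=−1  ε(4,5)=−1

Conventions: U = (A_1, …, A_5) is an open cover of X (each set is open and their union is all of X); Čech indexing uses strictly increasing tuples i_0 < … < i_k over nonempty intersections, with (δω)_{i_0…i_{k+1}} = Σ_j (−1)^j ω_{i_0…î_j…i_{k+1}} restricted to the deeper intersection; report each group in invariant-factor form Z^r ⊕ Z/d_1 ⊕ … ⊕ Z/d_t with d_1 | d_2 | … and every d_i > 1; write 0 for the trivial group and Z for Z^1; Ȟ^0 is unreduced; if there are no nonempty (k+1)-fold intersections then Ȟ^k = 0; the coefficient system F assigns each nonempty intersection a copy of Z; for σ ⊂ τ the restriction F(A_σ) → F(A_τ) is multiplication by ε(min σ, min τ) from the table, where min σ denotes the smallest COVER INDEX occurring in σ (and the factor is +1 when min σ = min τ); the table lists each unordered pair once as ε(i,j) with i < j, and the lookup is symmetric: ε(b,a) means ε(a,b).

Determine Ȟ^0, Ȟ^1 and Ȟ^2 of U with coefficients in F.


Ȟ^0 ≅ 0, Ȟ^1 ≅ Z ⊕ Z/2, Ȟ^2 ≅ 0

nonempty overlaps:
  A12={a,b} A13={d} A14={c} A15={h} A23={g} A45={e}
C dims 5,6; δ0: rk 5, SNF 1^4·2
degree 0: 5−5−0 = 0 → Ȟ^0 ≅ 0
degree 1: 6−0−5 = 1 plus torsion [2] → Ȟ^1 ≅ Z ⊕ Z/2
degree 2: 0−0−0 = 0 → Ȟ^2 ≅ 0


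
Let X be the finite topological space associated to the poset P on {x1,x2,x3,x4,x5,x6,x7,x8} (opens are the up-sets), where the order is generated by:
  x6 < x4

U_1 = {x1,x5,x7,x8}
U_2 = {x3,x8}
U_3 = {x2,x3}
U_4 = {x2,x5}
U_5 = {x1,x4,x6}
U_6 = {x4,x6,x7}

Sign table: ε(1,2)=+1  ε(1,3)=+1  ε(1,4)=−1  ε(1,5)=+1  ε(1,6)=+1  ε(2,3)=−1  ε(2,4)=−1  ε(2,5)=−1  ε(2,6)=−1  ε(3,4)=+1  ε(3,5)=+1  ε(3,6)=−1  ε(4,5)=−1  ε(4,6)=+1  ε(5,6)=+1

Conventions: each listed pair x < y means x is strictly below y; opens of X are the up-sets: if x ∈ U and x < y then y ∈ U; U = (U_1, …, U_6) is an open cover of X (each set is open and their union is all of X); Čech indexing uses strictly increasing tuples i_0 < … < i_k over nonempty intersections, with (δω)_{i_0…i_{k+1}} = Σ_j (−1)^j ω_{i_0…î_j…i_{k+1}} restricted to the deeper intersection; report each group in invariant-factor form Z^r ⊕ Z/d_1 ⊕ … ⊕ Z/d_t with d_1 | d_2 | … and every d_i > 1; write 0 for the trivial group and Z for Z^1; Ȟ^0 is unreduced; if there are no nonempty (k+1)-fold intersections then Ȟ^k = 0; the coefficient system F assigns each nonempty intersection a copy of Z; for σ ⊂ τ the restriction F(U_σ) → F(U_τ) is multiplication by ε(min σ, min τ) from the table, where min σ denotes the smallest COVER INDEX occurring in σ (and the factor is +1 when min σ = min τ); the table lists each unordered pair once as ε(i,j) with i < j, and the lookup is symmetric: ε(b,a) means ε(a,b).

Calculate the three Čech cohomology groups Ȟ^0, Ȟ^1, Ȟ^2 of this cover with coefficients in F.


Ȟ^0 = Z, Ȟ^1 = Z^2 and Ȟ^2 = 0

nerve simplices:
  U12={x8} U14={x5} U15={x1} U16={x7} U23={x3} U34={x2} U56={x4,x6}
C dims 6,7; δ0: rk 5, SNF 1^5
degree 0: 6−5−0 = 1 → Ȟ^0 ≅ Z
degree 1: 7−0−5 = 2 → Ȟ^1 ≅ Z^2
degree 2: 0−0−0 = 0 → Ȟ^2 ≅ 0


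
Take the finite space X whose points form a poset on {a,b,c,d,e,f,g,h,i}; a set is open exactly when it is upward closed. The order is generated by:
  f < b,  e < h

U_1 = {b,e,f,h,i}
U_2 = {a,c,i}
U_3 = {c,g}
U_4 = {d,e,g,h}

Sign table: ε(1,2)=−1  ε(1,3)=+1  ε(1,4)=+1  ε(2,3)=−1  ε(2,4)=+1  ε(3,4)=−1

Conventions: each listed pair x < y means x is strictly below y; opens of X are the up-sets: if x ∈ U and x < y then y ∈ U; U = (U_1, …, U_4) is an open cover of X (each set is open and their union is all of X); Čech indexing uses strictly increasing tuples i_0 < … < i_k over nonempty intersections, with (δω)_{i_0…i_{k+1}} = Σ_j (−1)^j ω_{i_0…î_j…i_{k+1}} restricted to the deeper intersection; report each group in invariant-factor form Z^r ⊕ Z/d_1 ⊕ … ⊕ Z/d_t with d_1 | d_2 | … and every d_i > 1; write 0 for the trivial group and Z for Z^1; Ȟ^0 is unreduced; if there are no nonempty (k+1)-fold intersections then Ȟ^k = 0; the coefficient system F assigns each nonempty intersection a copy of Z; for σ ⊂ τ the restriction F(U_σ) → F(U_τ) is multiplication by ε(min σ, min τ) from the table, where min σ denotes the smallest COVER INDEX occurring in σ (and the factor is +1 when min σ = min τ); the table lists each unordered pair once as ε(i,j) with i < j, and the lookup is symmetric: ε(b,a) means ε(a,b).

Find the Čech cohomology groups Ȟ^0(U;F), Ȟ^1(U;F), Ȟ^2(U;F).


Ȟ^0(U;F) ≅ 0,  Ȟ^1(U;F) ≅ Z/2,  Ȟ^2(U;F) ≅ 0

nonempty overlaps:
  U12={i} U14={e,h} U23={c} U34={g}
C dims 4,4; δ0: rk 4, SNF 1^3·2
degree 0: 4−4−0 = 0 → Ȟ^0 ≅ 0
degree 1: 4−0−4 = 0 plus torsion [2] → Ȟ^1 ≅ Z/2
degree 2: 0−0−0 = 0 → Ȟ^2 ≅ 0


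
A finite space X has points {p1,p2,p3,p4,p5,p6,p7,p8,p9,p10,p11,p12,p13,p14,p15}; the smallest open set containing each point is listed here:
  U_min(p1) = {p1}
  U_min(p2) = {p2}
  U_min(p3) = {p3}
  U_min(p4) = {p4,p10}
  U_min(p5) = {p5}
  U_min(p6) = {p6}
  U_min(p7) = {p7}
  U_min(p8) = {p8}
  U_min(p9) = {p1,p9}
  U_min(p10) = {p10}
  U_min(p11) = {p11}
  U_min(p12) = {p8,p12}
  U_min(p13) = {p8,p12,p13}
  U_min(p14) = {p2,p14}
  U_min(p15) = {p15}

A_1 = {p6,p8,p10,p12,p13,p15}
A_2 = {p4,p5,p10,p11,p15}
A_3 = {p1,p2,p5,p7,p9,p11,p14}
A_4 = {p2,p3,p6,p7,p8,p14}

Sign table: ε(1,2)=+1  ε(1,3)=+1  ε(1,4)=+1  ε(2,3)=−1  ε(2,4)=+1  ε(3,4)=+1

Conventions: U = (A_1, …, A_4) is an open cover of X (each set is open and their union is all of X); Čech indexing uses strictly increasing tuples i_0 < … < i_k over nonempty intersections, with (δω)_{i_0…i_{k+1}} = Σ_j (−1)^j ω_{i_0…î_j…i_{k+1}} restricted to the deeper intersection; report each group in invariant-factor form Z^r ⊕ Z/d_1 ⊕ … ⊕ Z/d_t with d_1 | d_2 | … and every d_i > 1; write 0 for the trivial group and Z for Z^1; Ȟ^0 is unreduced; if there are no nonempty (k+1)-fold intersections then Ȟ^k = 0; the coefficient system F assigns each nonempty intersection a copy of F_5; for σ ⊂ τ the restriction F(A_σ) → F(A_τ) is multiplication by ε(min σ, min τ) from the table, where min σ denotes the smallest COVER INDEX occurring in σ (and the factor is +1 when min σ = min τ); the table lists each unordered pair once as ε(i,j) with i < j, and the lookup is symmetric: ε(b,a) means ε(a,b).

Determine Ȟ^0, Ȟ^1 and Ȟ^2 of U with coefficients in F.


nonempty intersections:
  A12={p10,p15} A14={p6,p8} A23={p5,p11} A34={p2,p7,p14}
C dims 4,4; δ0: rk_F5 4
Ȟ^0: (4−4)−0=0 ⇒ 0
Ȟ^1: (4−0)−4=0 ⇒ 0
Ȟ^2: (0−0)−0=0 ⇒ 0

Ȟ^0(U;F) ≅ 0, Ȟ^1(U;F) ≅ 0 and Ȟ^2(U;F) ≅ 0


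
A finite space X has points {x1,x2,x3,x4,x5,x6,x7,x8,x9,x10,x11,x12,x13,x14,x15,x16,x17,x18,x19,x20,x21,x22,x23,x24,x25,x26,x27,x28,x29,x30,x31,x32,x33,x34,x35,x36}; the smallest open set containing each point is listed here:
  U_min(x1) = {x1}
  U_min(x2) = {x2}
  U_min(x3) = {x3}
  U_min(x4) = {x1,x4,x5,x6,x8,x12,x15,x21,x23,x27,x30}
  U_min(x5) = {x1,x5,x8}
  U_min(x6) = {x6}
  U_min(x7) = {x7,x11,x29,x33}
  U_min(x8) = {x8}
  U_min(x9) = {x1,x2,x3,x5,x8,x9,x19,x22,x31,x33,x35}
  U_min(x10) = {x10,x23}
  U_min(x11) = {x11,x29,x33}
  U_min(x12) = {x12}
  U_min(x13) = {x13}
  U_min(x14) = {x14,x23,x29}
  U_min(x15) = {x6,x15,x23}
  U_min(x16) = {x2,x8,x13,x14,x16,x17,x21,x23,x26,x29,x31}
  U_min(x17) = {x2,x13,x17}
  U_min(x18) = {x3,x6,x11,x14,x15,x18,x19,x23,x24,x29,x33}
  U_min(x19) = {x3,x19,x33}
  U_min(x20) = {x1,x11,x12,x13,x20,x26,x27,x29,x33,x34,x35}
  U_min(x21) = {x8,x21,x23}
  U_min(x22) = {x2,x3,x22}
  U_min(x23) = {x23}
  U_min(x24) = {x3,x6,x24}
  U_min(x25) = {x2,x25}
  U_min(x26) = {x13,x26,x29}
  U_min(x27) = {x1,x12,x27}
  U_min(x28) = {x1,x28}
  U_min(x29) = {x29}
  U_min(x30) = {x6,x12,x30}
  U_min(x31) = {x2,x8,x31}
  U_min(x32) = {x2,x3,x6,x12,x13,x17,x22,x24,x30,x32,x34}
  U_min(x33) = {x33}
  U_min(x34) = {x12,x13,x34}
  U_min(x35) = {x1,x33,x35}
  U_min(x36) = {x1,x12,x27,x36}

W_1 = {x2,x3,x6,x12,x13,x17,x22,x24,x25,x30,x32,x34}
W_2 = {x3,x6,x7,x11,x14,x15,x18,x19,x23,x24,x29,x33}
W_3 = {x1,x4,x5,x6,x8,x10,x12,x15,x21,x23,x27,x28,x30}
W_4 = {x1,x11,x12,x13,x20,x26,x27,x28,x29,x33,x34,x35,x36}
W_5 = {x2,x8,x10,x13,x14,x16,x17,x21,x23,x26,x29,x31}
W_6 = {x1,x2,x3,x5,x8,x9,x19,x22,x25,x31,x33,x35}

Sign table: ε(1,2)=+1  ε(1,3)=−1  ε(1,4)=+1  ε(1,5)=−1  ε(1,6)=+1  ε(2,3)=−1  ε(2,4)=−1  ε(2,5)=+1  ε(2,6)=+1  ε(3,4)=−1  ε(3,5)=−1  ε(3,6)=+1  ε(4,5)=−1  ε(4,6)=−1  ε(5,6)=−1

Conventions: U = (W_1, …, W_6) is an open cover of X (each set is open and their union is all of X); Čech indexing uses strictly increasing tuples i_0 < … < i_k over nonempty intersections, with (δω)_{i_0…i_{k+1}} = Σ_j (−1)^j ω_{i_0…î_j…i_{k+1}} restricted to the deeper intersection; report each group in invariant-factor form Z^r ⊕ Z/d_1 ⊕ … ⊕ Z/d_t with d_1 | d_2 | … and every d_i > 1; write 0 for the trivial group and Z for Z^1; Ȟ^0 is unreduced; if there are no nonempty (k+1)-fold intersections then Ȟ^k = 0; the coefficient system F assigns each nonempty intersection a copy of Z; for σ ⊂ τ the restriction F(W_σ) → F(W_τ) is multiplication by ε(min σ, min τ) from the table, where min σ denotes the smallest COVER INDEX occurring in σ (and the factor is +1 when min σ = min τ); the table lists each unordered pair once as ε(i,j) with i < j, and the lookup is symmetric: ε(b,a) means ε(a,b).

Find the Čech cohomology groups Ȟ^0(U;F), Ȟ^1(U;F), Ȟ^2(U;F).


nonempty intersections:
  W12={x3,x6,x24} W13={x6,x12,x30} W14={x12,x13,x34} W15={x2,x13,x17} W16={x2,x3,x22,x25} W23={x6,x15,x23} W24={x11,x29,x33} W25={x14,x23,x29} W26={x3,x19,x33} W34={x1,x12,x27,x28} W35={x8,x10,x21,x23} W36={x1,x5,x8} W45={x13,x26,x29} W46={x1,x33,x35} W56={x2,x8,x31}
  W123={x6} W126={x3} W134={x12} W145={x13} W156={x2} W235={x23} W245={x29} W246={x33} W346={x1} W356={x8}
C dims 6,15,10; δ0: rk 6, SNF 1^5·2; δ1: rk 9, SNF 1^9
Ȟ^0: (6−6)−0=0 ⇒ 0
Ȟ^1: (15−9)−6=0 plus torsion [2] ⇒ Z/2
Ȟ^2: (10−0)−9=1 ⇒ Z

Ȟ^0(U;F) ≅ 0, Ȟ^1(U;F) ≅ Z/2 and Ȟ^2(U;F) ≅ Z


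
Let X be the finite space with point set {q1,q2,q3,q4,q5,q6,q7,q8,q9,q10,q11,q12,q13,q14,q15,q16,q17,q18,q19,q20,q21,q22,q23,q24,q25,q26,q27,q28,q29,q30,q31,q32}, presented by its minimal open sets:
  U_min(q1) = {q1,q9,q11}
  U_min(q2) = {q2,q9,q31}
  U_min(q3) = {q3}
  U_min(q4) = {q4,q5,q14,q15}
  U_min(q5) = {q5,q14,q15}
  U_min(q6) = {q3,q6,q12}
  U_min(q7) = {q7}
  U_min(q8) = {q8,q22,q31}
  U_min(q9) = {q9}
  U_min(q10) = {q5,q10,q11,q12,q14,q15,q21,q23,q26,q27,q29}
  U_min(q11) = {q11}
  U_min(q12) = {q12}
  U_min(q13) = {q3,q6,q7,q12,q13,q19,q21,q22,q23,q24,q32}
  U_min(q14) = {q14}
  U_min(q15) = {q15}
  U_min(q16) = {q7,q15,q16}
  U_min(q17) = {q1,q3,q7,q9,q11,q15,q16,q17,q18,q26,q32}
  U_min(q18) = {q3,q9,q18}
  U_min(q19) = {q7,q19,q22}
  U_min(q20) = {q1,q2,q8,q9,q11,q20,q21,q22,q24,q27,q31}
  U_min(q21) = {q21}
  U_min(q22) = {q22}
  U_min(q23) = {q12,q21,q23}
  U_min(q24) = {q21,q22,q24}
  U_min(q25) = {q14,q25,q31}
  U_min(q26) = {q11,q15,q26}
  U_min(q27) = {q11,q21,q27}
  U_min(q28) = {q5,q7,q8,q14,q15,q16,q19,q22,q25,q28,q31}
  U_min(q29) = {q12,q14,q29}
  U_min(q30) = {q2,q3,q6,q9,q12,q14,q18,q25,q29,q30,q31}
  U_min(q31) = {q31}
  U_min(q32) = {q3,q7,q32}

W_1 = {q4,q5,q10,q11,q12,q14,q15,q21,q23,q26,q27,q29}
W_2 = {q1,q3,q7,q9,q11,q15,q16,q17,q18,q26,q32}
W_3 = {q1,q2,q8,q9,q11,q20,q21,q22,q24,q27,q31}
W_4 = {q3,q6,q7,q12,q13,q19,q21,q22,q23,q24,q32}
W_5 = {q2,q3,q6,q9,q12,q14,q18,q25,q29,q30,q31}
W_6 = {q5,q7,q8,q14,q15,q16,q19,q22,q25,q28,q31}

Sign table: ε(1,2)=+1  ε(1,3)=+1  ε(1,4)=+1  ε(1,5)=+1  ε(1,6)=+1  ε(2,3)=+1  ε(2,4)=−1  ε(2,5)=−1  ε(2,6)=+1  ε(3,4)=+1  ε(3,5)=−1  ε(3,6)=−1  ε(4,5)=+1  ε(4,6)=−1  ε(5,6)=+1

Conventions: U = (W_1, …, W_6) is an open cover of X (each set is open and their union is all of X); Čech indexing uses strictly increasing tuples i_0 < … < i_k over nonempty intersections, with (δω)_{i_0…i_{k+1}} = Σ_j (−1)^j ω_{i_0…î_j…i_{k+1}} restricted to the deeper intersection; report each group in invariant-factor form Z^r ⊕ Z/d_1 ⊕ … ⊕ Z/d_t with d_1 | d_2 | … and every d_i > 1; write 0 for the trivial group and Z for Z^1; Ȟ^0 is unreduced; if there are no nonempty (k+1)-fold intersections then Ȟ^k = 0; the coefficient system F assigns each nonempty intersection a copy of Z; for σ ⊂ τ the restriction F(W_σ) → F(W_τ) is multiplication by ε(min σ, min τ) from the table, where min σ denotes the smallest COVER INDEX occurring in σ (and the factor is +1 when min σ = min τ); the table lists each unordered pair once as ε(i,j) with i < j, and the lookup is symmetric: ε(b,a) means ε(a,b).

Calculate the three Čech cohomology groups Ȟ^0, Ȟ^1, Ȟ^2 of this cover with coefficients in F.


Ȟ^0 ≅ 0; Ȟ^1 ≅ Z/2; Ȟ^2 ≅ Z

nerve of the cover:
  W12={q11,q15,q26} W13={q11,q21,q27} W14={q12,q21,q23} W15={q12,q14,q29} W16={q5,q14,q15} W23={q1,q9,q11} W24={q3,q7,q32} W25={q3,q9,q18} W26={q7,q15,q16} W34={q21,q22,q24} W35={q2,q9,q31} W36={q8,q22,q31} W45={q3,q6,q12} W46={q7,q19,q22} W56={q14,q25,q31}
  W123={q11} W126={q15} W134={q21} W145={q12} W156={q14} W235={q9} W245={q3} W246={q7} W346={q22} W356={q31}
C dims 6,15,10; δ0: rk 6, SNF 1^5·2; δ1: rk 9, SNF 1^9
Ȟ^0 = (6 − 6) − 0 = 0, so Ȟ^0 ≅ 0
Ȟ^1 = (15 − 9) − 6 = 0 plus torsion [2], so Ȟ^1 ≅ Z/2
Ȟ^2 = (10 − 0) − 9 = 1, so Ȟ^2 ≅ Z


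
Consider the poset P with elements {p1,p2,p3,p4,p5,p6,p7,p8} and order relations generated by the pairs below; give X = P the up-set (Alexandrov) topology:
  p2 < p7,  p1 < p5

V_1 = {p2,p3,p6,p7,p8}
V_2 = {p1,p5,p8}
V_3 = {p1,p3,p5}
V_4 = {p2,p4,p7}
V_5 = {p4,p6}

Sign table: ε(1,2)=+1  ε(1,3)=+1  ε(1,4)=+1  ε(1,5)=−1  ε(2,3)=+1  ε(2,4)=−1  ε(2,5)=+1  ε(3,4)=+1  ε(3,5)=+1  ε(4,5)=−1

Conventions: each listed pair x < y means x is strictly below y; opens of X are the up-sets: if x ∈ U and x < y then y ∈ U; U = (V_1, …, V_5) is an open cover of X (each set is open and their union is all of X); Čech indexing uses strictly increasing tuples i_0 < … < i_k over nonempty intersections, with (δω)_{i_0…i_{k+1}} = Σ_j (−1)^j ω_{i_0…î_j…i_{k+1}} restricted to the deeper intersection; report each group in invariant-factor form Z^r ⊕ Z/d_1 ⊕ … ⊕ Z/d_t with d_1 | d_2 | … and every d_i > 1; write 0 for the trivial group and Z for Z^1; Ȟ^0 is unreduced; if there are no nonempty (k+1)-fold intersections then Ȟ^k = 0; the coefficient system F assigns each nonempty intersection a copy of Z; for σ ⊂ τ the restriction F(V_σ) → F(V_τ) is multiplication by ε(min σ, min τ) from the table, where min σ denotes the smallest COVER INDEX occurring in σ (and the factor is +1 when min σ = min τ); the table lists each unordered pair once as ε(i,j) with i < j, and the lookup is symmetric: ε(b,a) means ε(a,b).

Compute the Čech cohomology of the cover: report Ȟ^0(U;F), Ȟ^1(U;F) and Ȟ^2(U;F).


nonempty overlaps:
  V12={p8} V13={p3} V14={p2,p7} V15={p6} V23={p1,p5} V45={p4}
C dims 5,6; δ0: rk 4, SNF 1^4
degree 0: 5−4−0 = 1 → Ȟ^0 ≅ Z
degree 1: 6−0−4 = 2 → Ȟ^1 ≅ Z^2
degree 2: 0−0−0 = 0 → Ȟ^2 ≅ 0

Ȟ^0 = Z, Ȟ^1 = Z^2 and Ȟ^2 = 0


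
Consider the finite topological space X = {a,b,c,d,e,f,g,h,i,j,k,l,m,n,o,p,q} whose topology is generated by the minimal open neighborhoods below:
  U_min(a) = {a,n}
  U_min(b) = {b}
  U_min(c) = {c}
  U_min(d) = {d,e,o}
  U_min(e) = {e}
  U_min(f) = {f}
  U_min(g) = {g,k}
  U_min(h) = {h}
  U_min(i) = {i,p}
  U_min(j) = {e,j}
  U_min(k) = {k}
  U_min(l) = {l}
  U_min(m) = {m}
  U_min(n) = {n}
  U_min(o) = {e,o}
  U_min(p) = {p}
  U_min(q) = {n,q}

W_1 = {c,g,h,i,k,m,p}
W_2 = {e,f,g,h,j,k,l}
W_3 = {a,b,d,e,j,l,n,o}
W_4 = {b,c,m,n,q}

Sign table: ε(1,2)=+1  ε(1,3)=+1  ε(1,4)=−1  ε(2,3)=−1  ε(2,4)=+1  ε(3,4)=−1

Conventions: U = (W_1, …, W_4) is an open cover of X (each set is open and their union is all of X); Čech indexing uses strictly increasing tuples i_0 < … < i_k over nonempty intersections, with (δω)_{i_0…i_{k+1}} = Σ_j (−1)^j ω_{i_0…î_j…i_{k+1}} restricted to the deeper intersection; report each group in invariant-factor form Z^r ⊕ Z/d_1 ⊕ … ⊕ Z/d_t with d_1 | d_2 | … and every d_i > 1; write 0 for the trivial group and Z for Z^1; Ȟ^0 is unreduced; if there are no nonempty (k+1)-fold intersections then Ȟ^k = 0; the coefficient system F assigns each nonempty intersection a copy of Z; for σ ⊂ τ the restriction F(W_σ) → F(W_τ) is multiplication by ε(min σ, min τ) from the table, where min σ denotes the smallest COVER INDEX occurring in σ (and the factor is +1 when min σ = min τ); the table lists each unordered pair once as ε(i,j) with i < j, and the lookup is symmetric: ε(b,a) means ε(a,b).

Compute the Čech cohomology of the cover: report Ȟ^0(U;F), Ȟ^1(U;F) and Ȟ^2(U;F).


Ȟ^0 = 0, Ȟ^1 = Z/2 and Ȟ^2 = 0

nonempty intersections:
  W12={g,h,k} W14={c,m} W23={e,j,l} W34={b,n}
C dims 4,4; δ0: rk 4, SNF 1^3·2
Ȟ^0: (4−4)−0=0 ⇒ 0
Ȟ^1: (4−0)−4=0 plus torsion [2] ⇒ Z/2
Ȟ^2: (0−0)−0=0 ⇒ 0


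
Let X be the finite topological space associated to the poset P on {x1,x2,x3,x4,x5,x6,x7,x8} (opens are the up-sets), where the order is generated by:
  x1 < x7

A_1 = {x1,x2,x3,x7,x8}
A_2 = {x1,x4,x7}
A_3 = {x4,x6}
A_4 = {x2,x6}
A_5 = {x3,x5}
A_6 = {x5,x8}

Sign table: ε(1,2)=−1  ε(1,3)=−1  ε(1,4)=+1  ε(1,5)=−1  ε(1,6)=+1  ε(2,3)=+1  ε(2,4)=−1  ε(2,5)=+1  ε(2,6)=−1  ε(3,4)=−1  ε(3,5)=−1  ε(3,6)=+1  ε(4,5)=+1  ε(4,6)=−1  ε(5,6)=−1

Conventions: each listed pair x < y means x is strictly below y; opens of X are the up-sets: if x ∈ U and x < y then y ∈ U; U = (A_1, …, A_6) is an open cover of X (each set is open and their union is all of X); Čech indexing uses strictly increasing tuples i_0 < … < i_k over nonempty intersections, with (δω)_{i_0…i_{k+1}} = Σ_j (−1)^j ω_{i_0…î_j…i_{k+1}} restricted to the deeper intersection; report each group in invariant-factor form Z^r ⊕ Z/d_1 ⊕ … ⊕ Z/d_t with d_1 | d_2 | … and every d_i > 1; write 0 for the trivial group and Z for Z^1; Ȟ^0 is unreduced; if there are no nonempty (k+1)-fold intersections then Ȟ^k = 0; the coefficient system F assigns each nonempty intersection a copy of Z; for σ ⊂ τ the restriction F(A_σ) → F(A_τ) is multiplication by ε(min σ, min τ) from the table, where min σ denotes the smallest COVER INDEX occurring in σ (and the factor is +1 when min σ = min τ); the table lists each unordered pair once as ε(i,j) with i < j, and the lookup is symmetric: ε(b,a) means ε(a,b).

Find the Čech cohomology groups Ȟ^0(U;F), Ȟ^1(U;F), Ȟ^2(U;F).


intersection data:
  A12={x1,x7} A14={x2} A15={x3} A16={x8} A23={x4} A34={x6} A56={x5}
C dims 6,7; δ0: rk 5, SNF 1^5
Ȟ^0 = (6 − 5) − 0 = 1, so Ȟ^0 ≅ Z
Ȟ^1 = (7 − 0) − 5 = 2, so Ȟ^1 ≅ Z^2
Ȟ^2 = (0 − 0) − 0 = 0, so Ȟ^2 ≅ 0

Ȟ^0 = Z, Ȟ^1 = Z^2 and Ȟ^2 = 0


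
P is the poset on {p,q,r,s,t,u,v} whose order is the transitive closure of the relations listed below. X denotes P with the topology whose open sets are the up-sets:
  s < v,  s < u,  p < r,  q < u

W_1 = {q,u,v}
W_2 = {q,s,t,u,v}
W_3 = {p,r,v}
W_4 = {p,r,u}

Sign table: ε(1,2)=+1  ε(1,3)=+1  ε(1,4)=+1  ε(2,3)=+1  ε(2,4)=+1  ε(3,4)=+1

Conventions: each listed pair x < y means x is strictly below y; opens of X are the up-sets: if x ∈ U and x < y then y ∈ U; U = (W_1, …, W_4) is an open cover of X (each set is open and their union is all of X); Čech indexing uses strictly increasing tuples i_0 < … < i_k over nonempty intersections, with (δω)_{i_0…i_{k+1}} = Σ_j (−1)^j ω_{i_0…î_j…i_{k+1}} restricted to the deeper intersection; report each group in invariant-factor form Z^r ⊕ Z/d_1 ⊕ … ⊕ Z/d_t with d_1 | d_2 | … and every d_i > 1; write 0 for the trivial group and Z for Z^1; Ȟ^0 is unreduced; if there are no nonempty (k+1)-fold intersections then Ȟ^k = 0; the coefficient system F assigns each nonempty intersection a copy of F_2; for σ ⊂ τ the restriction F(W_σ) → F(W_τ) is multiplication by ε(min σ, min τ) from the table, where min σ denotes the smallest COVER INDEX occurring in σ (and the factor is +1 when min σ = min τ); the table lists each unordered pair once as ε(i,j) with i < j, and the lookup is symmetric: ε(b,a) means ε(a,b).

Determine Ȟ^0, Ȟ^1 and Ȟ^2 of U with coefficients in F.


Ȟ^0 = Z/2, Ȟ^1 = Z/2, Ȟ^2 = 0

nerve simplices:
  W12={q,u,v} W13={v} W14={u} W23={v} W24={u} W34={p,r}
  W123={v} W124={u}
C dims 4,6,2; δ0: rk_F2 3; δ1: rk_F2 2
degree 0: 4−3−0 = 1 → Ȟ^0 ≅ Z/2
degree 1: 6−2−3 = 1 → Ȟ^1 ≅ Z/2
degree 2: 2−0−2 = 0 → Ȟ^2 ≅ 0


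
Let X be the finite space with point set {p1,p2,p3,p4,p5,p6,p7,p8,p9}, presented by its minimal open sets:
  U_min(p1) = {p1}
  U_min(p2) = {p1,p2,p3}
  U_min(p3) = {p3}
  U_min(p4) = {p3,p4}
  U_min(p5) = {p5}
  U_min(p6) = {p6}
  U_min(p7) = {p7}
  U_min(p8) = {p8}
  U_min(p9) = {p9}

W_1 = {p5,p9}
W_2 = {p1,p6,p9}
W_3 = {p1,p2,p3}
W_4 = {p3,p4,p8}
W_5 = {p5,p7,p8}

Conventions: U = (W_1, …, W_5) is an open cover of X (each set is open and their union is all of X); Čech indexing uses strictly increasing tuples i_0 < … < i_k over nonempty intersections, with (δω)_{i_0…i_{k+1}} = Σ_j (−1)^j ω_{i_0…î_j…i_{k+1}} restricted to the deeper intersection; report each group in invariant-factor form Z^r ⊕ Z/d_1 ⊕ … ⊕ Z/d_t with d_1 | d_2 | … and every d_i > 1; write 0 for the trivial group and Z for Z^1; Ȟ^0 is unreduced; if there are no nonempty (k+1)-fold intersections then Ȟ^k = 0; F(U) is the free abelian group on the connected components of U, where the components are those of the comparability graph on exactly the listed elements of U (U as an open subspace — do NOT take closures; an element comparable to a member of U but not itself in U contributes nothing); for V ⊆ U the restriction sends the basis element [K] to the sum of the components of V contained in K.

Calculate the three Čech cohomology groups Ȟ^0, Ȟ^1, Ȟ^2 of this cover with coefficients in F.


nonempty overlaps:
  W12={p9} W15={p5} W23={p1} W34={p3} W45={p8}
components per intersection:
  W1: {p5} {p9}
  W2: {p1} {p6} {p9}
  W3: {p1,p2,p3}
  W4: {p3,p4} {p8}
  W5: {p5} {p7} {p8}
  W12: {p9}
  W15: {p5}
  W23: {p1}
  W34: {p3}
  W45: {p8}
C dims 11,5; δ0: rk 5, SNF 1^5
degree 0: 11−5−0 = 6 → Ȟ^0 ≅ Z^6
degree 1: 5−0−5 = 0 → Ȟ^1 ≅ 0
degree 2: 0−0−0 = 0 → Ȟ^2 ≅ 0

Ȟ^0 = Z^6; Ȟ^1 = 0; Ȟ^2 = 0


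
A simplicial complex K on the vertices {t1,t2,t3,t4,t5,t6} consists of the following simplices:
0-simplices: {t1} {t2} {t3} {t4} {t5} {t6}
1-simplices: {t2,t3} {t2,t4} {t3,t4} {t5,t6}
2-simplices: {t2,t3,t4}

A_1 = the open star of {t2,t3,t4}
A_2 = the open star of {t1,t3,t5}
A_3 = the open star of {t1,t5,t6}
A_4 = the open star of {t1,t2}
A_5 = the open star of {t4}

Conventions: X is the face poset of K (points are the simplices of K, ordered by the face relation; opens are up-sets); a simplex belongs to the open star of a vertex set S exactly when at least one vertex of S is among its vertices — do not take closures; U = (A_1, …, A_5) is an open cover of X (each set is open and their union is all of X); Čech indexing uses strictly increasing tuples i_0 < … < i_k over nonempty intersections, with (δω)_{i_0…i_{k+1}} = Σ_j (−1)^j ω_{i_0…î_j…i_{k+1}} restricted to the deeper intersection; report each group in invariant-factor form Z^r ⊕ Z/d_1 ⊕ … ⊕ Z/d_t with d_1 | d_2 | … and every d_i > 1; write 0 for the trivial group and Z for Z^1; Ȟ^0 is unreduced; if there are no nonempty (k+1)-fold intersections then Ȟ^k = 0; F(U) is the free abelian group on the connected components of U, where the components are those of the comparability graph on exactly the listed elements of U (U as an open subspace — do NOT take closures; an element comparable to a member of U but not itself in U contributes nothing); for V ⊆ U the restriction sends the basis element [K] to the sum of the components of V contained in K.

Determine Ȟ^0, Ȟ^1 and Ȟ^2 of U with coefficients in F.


Ȟ^0(U;F) ≅ Z^3,  Ȟ^1(U;F) ≅ 0,  Ȟ^2(U;F) ≅ 0

intersection data:
  A1={{t2},{t3},{t4},{t2,t3},{t2,t4},{t3,t4},{t2,t3,t4}} A2={{t1},{t3},{t5},{t2,t3},{t3,t4},{t5,t6},{t2,t3,t4}} A3={{t1},{t5},{t6},{t5,t6}} A4={{t1},{t2},{t2,t3},{t2,t4},{t2,t3,t4}} A5={{t4},{t2,t4},{t3,t4},{t2,t3,t4}}
  A12={{t3},{t2,t3},{t3,t4},{t2,t3,t4}} A14={{t2},{t2,t3},{t2,t4},{t2,t3,t4}} A15={{t4},{t2,t4},{t3,t4},{t2,t3,t4}} A23={{t1},{t5},{t5,t6}} A24={{t1},{t2,t3},{t2,t3,t4}} A25={{t3,t4},{t2,t3,t4}} A34={{t1}} A45={{t2,t4},{t2,t3,t4}}
  A124={{t2,t3},{t2,t3,t4}} A125={{t3,t4},{t2,t3,t4}} A145={{t2,t4},{t2,t3,t4}} A234={{t1}} A245={{t2,t3,t4}}
  A1245={{t2,t3,t4}}
components per intersection:
  A1: {{t2},{t3},{t4},{t2,t3},{t2,t4},{t3,t4},{t2,t3,t4}}
  A2: {{t1}} {{t3},{t2,t3},{t3,t4},{t2,t3,t4}} {{t5},{t5,t6}}
  A3: {{t1}} {{t5},{t6},{t5,t6}}
  A4: {{t1}} {{t2},{t2,t3},{t2,t4},{t2,t3,t4}}
  A5: {{t4},{t2,t4},{t3,t4},{t2,t3,t4}}
  A12: {{t3},{t2,t3},{t3,t4},{t2,t3,t4}}
  A14: {{t2},{t2,t3},{t2,t4},{t2,t3,t4}}
  A15: {{t4},{t2,t4},{t3,t4},{t2,t3,t4}}
  A23: {{t1}} {{t5},{t5,t6}}
  A24: {{t1}} {{t2,t3},{t2,t3,t4}}
  A25: {{t3,t4},{t2,t3,t4}}
  A34: {{t1}}
  A45: {{t2,t4},{t2,t3,t4}}
  A124: {{t2,t3},{t2,t3,t4}}
  A125: {{t3,t4},{t2,t3,t4}}
  A145: {{t2,t4},{t2,t3,t4}}
  A234: {{t1}}
  A245: {{t2,t3,t4}}
  A1245: {{t2,t3,t4}}
C dims 9,10,5,1; δ0: rk 6, SNF 1^6; δ1: rk 4, SNF 1^4; δ2: rk 1, SNF 1^1
Ȟ^0 = (9 − 6) − 0 = 3, so Ȟ^0 ≅ Z^3
Ȟ^1 = (10 − 4) − 6 = 0, so Ȟ^1 ≅ 0
Ȟ^2 = (5 − 1) − 4 = 0, so Ȟ^2 ≅ 0
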